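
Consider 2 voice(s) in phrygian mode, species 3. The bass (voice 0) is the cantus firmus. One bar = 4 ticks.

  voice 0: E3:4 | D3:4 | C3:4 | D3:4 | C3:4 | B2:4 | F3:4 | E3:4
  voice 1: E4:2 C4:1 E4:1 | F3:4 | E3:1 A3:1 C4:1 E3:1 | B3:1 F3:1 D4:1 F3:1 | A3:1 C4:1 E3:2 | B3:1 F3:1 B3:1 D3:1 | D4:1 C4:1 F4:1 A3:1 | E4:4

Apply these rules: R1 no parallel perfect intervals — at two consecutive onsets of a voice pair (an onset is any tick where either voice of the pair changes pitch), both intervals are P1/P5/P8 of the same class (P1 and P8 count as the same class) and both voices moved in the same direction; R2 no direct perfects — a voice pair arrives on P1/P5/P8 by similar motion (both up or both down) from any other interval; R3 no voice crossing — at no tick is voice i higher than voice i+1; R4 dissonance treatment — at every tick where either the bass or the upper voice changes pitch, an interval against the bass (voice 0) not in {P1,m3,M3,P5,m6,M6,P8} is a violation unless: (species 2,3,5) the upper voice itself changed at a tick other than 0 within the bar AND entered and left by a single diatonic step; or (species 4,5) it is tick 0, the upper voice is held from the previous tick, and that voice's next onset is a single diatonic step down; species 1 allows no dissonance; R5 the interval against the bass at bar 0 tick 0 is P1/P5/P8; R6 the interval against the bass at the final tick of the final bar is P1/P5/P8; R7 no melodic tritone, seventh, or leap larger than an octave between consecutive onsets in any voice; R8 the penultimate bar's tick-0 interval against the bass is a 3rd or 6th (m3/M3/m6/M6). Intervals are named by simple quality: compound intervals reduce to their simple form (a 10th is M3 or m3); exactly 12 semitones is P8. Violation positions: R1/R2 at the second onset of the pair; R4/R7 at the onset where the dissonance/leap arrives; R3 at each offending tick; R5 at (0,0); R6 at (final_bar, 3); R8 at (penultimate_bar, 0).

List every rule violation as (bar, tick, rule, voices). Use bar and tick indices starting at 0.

(1, 0, R7, (1,))
(3, 1, R7, (1,))
(5, 1, R4, (0, 1))
(5, 1, R7, (1,))
(5, 2, R7, (1,))
(6, 0, R7, (0,))

bar 0: v0=E3 v1=E4 downbeat P8
bar 1: v0=D3 v1=F3 downbeat m3
bar 2: v0=C3 v1=E3 downbeat M3
bar 3: v0=D3 v1=B3 downbeat M6
bar 4: v0=C3 v1=A3 downbeat M6
bar 5: v0=B2 v1=B3 downbeat P8
bar 6: v0=F3 v1=D4 downbeat M6
bar 7: v0=E3 v1=E4 downbeat P8
  -> R7 @ bar 1 tick 0 v(1,): E4->F3 leap 11st
  -> R7 @ bar 3 tick 1 v(1,): B3->F3 leap 6st
  -> R4 @ bar 5 tick 1 v(0, 1): B2/F3 TT untreated
  -> R7 @ bar 5 tick 1 v(1,): B3->F3 leap 6st
  -> R7 @ bar 5 tick 2 v(1,): F3->B3 leap 6st
  -> R7 @ bar 6 tick 0 v(0,): B2->F3 leap 6st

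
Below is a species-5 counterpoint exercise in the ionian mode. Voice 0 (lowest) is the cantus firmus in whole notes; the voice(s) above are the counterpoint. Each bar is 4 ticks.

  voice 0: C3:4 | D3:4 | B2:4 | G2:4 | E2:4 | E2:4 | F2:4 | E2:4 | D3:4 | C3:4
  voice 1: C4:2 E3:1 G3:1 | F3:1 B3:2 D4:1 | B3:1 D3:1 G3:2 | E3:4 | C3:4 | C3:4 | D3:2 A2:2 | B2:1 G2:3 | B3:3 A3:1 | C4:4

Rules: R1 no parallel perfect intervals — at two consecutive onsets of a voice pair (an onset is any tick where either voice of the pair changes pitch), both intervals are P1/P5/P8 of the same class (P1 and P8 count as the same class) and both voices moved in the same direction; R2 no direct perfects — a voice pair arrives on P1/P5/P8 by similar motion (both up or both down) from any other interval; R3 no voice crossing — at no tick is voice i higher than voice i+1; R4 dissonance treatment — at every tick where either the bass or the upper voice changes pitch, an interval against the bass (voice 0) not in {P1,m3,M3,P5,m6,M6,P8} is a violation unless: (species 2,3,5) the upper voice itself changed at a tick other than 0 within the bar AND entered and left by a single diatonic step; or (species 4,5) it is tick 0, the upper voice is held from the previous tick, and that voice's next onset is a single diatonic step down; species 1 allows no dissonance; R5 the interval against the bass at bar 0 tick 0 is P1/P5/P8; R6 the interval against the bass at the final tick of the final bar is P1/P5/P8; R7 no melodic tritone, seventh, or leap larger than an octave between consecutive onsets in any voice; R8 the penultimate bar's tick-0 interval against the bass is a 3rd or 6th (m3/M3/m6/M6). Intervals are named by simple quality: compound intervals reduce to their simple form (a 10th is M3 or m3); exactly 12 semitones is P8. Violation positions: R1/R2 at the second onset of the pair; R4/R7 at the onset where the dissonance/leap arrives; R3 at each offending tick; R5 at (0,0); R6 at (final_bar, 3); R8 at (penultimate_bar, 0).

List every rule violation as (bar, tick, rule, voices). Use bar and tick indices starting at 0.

(1, 1, R7, (1,))
(2, 0, R1, (0, 1))
(8, 0, R7, (0,))
(8, 0, R7, (1,))

bar 0: v0=C3 v1=C4 downbeat P8
bar 1: v0=D3 v1=F3 downbeat m3
bar 2: v0=B2 v1=B3 downbeat P8
bar 3: v0=G2 v1=E3 downbeat M6
bar 4: v0=E2 v1=C3 downbeat m6
bar 5: v0=E2 v1=C3 downbeat m6
bar 6: v0=F2 v1=D3 downbeat M6
bar 7: v0=E2 v1=B2 downbeat P5
bar 8: v0=D3 v1=B3 downbeat M6
bar 9: v0=C3 v1=C4 downbeat P8
  -> R7 @ bar 1 tick 1 v(1,): F3->B3 leap 6st
  -> R1 @ bar 2 tick 0 v(0, 1): D3/D4 P8 -> B2/B3 P8 similar
  -> R7 @ bar 8 tick 0 v(0,): E2->D3 leap 10st
  -> R7 @ bar 8 tick 0 v(1,): G2->B3 leap 16st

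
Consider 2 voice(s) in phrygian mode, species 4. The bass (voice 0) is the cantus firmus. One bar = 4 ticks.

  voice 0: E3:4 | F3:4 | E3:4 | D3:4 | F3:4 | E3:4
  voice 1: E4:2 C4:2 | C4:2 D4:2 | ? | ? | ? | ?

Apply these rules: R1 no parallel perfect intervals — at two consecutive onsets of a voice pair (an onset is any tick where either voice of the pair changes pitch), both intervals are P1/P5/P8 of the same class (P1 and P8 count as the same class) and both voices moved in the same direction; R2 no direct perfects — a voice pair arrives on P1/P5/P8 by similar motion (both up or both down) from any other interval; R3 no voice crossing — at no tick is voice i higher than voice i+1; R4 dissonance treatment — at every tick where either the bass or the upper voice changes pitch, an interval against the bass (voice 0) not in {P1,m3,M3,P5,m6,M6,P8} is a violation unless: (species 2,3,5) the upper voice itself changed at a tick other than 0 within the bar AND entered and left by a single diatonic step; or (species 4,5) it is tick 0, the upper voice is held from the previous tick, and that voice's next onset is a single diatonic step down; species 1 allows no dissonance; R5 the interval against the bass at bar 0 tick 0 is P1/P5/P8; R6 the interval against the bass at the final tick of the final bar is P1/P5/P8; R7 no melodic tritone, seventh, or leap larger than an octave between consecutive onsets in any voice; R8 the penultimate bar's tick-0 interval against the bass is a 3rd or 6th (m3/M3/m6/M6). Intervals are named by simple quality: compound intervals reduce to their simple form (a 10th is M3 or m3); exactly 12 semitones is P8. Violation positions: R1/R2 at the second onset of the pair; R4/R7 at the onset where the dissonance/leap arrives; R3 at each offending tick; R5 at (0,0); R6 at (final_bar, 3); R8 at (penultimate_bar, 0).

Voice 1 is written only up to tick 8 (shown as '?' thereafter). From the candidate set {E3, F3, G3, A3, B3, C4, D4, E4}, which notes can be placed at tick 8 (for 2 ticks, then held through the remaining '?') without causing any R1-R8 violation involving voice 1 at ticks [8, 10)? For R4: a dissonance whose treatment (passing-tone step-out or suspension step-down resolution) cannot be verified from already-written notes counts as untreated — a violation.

{C4, E4, G3}

E3: violates R2,R7
F3: violates R4
G3: legal
A3: violates R4
B3: violates R2
C4: legal
D4: violates R4
E4: legal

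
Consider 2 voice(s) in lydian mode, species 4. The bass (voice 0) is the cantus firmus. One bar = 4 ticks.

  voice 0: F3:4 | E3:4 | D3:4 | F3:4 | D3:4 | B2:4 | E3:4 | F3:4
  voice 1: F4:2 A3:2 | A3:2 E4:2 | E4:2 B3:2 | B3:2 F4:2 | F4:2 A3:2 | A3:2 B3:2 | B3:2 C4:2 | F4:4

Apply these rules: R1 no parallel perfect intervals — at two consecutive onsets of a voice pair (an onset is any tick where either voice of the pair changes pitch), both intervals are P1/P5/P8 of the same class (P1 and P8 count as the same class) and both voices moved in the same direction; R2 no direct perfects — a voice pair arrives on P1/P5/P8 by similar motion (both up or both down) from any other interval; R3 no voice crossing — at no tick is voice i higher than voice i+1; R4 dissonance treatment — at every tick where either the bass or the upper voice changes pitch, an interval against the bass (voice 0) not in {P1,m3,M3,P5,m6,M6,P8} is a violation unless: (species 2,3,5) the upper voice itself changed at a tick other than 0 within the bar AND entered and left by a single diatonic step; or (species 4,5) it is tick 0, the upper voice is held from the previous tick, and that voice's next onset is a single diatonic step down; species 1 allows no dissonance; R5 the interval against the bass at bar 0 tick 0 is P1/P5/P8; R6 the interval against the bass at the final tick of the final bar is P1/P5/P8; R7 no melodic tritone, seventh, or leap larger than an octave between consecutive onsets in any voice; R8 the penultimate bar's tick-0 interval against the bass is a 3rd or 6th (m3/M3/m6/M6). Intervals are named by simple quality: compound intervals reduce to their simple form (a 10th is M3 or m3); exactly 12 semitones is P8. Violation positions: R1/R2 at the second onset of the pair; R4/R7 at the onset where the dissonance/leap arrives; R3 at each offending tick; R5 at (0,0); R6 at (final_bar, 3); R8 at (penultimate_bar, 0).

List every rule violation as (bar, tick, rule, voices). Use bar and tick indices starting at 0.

(1, 0, R4, (0, 1))
(2, 0, R4, (0, 1))
(3, 0, R4, (0, 1))
(3, 2, R7, (1,))
(5, 0, R4, (0, 1))
(6, 0, R8, (0, 1))
(7, 0, R2, (0, 1))

bar 0: v0=F3 v1=F4 downbeat P8
bar 1: v0=E3 v1=A3 downbeat P4
bar 2: v0=D3 v1=E4 downbeat M2
bar 3: v0=F3 v1=B3 downbeat TT
bar 4: v0=D3 v1=F4 downbeat m3
bar 5: v0=B2 v1=A3 downbeat m7
bar 6: v0=E3 v1=B3 downbeat P5
bar 7: v0=F3 v1=F4 downbeat P8
  -> R4 @ bar 1 tick 0 v(0, 1): E3/A3 P4 untreated
  -> R4 @ bar 2 tick 0 v(0, 1): D3/E4 M2 untreated
  -> R4 @ bar 3 tick 0 v(0, 1): F3/B3 TT untreated
  -> R7 @ bar 3 tick 2 v(1,): B3->F4 leap 6st
  -> R4 @ bar 5 tick 0 v(0, 1): B2/A3 m7 untreated
  -> R8 @ bar 6 tick 0 v(0, 1): penult P5 not 3rd/6th
  -> R2 @ bar 7 tick 0 v(0, 1): E3/C4 m6 -> F3/F4 P8 similar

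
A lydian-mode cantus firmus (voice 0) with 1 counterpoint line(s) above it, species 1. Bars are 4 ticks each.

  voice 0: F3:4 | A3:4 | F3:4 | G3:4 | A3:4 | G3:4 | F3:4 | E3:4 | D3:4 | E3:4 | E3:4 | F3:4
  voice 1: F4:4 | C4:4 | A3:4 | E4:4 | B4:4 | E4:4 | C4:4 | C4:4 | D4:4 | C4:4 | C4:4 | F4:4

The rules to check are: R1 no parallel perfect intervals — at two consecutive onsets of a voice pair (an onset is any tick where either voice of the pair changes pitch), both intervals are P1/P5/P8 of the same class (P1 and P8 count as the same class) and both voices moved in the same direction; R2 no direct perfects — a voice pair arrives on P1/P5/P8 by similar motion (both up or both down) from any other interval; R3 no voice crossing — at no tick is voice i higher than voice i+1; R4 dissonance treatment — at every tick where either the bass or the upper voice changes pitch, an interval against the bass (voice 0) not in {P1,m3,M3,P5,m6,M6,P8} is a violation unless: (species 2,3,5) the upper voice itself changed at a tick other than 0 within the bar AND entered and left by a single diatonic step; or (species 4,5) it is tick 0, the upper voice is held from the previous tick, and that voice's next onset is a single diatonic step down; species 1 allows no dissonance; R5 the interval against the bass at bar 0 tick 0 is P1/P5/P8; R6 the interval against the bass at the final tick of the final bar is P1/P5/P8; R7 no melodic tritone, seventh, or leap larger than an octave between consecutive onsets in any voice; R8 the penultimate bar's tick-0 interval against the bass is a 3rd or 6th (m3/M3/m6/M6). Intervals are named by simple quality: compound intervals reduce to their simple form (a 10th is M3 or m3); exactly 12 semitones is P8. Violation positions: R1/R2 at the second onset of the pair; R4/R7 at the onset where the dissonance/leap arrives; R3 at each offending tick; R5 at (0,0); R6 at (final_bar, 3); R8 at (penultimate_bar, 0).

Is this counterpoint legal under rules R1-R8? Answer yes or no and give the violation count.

No (3 violations)

bar 0: v0=F3 v1=F4 (P8)
bar 1: v0=A3 v1=C4 (m3)
bar 2: v0=F3 v1=A3 (M3)
bar 3: v0=G3 v1=E4 (M6)
bar 4: v0=A3 v1=B4 (M2)
bar 5: v0=G3 v1=E4 (M6)
bar 6: v0=F3 v1=C4 (P5)
bar 7: v0=E3 v1=C4 (m6)
bar 8: v0=D3 v1=D4 (P8)
bar 9: v0=E3 v1=C4 (m6)
bar 10: v0=E3 v1=C4 (m6)
bar 11: v0=F3 v1=F4 (P8)
  R4 @ bar4.0: A3/B4 M2 untreated
  R2 @ bar6.0: G3/E4 M6 -> F3/C4 P5 similar
  R2 @ bar11.0: E3/C4 m6 -> F3/F4 P8 similar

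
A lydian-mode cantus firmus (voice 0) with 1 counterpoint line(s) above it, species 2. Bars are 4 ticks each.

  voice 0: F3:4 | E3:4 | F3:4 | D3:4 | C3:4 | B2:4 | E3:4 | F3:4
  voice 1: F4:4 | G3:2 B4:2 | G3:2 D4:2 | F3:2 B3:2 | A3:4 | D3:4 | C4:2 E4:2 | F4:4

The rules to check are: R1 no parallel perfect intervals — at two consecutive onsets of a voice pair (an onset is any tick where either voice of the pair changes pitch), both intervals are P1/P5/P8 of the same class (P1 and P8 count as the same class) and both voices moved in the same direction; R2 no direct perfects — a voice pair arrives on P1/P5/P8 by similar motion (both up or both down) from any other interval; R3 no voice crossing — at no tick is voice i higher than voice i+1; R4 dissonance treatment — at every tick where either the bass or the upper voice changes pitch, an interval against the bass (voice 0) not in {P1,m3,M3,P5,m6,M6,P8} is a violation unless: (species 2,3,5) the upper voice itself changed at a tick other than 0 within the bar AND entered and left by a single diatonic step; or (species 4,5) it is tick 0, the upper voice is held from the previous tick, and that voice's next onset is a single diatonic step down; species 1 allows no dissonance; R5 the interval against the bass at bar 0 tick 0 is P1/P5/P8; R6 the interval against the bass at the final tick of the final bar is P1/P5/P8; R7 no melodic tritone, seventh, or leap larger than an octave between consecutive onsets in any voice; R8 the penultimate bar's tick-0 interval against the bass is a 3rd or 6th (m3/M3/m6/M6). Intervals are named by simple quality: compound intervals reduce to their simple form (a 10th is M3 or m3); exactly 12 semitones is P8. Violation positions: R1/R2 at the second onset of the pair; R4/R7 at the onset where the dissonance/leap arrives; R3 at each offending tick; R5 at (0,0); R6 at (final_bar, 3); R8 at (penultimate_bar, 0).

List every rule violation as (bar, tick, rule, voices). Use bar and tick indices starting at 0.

bar 0: v0=F3 v1=F4 downbeat P8
bar 1: v0=E3 v1=G3 downbeat m3
bar 2: v0=F3 v1=G3 downbeat M2
bar 3: v0=D3 v1=F3 downbeat m3
bar 4: v0=C3 v1=A3 downbeat M6
bar 5: v0=B2 v1=D3 downbeat m3
bar 6: v0=E3 v1=C4 downbeat m6
bar 7: v0=F3 v1=F4 downbeat P8
  -> R7 @ bar 1 tick 0 v(1,): F4->G3 leap 10st
  -> R7 @ bar 1 tick 2 v(1,): G3->B4 leap 16st
  -> R4 @ bar 2 tick 0 v(0, 1): F3/G3 M2 untreated
  -> R7 @ bar 2 tick 0 v(1,): B4->G3 leap 16st
  -> R7 @ bar 3 tick 2 v(1,): F3->B3 leap 6st
  -> R7 @ bar 6 tick 0 v(1,): D3->C4 leap 10st
  -> R1 @ bar 7 tick 0 v(0, 1): E3/E4 P8 -> F3/F4 P8 similar

(1, 0, R7, (1,))
(1, 2, R7, (1,))
(2, 0, R4, (0, 1))
(2, 0, R7, (1,))
(3, 2, R7, (1,))
(6, 0, R7, (1,))
(7, 0, R1, (0, 1))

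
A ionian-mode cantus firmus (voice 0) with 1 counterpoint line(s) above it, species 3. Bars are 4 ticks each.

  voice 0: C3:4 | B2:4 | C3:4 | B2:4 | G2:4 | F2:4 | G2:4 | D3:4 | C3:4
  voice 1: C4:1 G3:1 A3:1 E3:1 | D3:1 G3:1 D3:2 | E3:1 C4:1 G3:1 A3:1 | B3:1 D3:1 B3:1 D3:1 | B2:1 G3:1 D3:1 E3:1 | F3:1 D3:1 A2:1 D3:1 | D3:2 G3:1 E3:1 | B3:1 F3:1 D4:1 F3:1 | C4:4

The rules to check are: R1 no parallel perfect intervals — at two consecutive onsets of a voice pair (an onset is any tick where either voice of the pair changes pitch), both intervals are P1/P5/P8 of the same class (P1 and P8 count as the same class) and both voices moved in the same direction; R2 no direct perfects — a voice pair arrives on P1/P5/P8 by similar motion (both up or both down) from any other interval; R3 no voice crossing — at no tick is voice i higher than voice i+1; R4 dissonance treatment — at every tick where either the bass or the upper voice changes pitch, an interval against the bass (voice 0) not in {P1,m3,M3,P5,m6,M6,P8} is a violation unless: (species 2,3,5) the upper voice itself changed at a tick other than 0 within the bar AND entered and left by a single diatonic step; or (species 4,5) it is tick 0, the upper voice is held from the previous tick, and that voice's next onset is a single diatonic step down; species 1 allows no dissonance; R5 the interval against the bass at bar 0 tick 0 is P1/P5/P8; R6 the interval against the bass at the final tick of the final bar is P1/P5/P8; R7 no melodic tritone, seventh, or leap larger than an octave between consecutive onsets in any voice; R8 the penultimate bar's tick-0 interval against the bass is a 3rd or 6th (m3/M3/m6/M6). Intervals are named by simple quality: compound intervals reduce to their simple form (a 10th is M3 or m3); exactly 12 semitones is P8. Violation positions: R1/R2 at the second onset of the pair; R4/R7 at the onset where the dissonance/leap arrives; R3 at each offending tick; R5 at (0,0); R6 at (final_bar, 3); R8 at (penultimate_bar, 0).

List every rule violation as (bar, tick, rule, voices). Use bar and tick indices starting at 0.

(7, 1, R7, (1,))

bar 0: v0=C3 v1=C4 downbeat P8
bar 1: v0=B2 v1=D3 downbeat m3
bar 2: v0=C3 v1=E3 downbeat M3
bar 3: v0=B2 v1=B3 downbeat P8
bar 4: v0=G2 v1=B2 downbeat M3
bar 5: v0=F2 v1=F3 downbeat P8
bar 6: v0=G2 v1=D3 downbeat P5
bar 7: v0=D3 v1=B3 downbeat M6
bar 8: v0=C3 v1=C4 downbeat P8
  -> R7 @ bar 7 tick 1 v(1,): B3->F3 leap 6st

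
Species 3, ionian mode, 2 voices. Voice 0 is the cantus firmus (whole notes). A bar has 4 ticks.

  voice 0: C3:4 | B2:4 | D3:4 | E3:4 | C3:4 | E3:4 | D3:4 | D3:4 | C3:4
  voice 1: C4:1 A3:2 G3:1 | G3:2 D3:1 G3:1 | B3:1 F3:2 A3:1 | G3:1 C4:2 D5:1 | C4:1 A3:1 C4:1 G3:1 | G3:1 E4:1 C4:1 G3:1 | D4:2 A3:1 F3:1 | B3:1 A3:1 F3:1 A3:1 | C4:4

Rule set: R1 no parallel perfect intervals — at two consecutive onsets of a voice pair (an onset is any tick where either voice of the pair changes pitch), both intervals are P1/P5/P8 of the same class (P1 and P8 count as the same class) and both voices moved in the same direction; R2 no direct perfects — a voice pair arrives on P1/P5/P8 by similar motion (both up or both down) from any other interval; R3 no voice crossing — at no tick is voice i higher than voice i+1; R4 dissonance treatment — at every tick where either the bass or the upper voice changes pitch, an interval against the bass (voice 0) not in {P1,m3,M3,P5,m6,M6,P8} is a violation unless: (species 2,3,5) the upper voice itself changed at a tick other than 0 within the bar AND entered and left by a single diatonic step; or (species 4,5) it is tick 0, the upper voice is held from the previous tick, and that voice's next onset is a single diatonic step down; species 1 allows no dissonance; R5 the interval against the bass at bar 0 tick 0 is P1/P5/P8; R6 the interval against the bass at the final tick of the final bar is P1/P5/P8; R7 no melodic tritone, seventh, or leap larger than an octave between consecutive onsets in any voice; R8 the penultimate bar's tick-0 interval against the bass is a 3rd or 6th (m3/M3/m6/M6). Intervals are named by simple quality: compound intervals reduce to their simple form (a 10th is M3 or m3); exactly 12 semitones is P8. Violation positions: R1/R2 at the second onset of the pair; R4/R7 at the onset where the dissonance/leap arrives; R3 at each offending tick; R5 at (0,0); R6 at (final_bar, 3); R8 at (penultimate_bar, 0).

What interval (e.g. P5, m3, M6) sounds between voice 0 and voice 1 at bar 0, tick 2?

voice 0=C3 voice 1=A3 -> M6

M6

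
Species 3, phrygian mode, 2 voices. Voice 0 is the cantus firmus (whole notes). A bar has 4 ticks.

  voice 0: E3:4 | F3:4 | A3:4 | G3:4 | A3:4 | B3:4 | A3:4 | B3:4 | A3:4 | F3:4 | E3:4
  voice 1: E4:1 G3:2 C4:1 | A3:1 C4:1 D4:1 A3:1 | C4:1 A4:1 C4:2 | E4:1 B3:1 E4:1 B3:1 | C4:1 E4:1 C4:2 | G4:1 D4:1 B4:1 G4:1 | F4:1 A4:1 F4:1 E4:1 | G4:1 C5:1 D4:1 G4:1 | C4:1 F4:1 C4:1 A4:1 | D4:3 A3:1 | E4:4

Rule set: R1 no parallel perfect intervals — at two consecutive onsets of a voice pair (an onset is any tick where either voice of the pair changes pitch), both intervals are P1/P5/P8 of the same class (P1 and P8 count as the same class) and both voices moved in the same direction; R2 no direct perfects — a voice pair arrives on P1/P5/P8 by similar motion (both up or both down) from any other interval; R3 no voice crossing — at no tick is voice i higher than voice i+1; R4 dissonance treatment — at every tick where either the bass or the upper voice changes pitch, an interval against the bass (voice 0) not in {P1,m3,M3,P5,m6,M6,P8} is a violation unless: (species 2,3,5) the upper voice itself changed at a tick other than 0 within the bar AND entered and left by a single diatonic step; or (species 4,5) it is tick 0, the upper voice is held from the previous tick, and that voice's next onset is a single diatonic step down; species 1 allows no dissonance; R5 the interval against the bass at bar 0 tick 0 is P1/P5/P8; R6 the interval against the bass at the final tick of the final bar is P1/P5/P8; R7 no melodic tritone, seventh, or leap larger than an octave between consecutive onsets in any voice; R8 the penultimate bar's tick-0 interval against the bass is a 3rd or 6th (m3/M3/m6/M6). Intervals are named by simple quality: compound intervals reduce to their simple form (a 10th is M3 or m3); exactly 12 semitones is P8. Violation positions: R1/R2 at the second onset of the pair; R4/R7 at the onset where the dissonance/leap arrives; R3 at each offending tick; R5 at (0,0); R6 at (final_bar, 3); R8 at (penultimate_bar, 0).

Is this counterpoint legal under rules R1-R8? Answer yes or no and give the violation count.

bar 0: v0=E3 v1=E4 (P8)
bar 1: v0=F3 v1=A3 (M3)
bar 2: v0=A3 v1=C4 (m3)
bar 3: v0=G3 v1=E4 (M6)
bar 4: v0=A3 v1=C4 (m3)
bar 5: v0=B3 v1=G4 (m6)
bar 6: v0=A3 v1=F4 (m6)
bar 7: v0=B3 v1=G4 (m6)
bar 8: v0=A3 v1=C4 (m3)
bar 9: v0=F3 v1=D4 (M6)
bar 10: v0=E3 v1=E4 (P8)
  R4 @ bar7.1: B3/C5 m2 untreated
  R7 @ bar7.2: C5->D4 leap 10st

No (2 violations)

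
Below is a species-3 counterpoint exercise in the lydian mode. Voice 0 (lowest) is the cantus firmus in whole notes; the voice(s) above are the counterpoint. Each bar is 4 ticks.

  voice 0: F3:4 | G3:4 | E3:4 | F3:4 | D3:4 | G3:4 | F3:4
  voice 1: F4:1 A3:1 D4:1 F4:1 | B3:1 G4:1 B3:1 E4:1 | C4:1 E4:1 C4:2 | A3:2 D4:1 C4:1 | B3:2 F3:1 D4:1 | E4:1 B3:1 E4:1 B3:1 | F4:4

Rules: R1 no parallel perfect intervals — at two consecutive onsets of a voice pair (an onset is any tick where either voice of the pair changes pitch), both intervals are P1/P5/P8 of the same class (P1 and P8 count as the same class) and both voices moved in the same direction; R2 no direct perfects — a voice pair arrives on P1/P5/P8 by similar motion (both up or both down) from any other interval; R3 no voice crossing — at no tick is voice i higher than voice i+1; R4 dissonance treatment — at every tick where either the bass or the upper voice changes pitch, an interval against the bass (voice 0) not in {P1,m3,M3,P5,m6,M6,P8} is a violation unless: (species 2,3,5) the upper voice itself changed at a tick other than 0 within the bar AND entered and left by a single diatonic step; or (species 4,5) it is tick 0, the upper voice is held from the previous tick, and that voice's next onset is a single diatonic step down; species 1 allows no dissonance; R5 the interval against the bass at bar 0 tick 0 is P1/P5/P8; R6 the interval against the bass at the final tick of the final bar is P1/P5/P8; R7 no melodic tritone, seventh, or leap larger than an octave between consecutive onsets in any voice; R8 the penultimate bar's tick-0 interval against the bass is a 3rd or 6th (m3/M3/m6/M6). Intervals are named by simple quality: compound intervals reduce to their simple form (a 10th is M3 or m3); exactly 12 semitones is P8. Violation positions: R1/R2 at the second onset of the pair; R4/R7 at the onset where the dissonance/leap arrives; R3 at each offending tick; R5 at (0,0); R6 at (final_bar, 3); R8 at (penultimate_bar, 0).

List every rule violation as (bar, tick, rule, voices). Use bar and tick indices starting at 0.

(1, 0, R7, (1,))
(4, 2, R7, (1,))
(6, 0, R7, (1,))

bar 0: v0=F3 v1=F4 downbeat P8
bar 1: v0=G3 v1=B3 downbeat M3
bar 2: v0=E3 v1=C4 downbeat m6
bar 3: v0=F3 v1=A3 downbeat M3
bar 4: v0=D3 v1=B3 downbeat M6
bar 5: v0=G3 v1=E4 downbeat M6
bar 6: v0=F3 v1=F4 downbeat P8
  -> R7 @ bar 1 tick 0 v(1,): F4->B3 leap 6st
  -> R7 @ bar 4 tick 2 v(1,): B3->F3 leap 6st
  -> R7 @ bar 6 tick 0 v(1,): B3->F4 leap 6st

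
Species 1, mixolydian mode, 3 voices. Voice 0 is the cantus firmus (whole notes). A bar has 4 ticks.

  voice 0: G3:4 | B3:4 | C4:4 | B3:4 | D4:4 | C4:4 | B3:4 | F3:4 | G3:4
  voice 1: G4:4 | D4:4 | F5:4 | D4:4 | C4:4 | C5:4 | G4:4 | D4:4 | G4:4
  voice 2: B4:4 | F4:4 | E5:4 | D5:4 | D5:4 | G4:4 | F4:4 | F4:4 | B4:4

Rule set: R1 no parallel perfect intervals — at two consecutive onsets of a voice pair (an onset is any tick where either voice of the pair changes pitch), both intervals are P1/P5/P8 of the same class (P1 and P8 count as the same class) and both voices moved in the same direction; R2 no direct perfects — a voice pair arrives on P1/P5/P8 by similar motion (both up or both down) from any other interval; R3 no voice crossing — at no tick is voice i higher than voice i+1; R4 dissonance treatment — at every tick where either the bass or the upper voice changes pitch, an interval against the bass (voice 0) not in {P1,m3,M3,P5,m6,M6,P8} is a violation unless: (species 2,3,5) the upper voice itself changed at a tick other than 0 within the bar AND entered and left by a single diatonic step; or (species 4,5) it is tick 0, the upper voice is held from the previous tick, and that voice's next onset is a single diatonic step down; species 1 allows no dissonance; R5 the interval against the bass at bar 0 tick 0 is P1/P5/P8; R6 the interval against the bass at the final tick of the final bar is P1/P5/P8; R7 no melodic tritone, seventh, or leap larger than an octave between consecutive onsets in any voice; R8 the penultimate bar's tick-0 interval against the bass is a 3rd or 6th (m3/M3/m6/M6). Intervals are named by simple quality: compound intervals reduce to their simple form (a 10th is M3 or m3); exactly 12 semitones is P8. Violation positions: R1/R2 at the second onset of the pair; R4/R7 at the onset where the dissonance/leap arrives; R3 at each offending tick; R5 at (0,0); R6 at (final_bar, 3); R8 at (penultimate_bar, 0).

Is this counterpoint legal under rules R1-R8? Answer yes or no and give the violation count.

bar 0: v0=G3 v1=G4 v2=B4 (M3)
bar 1: v0=B3 v1=D4 v2=F4 (TT)
bar 2: v0=C4 v1=F5 v2=E5 (M3)
bar 3: v0=B3 v1=D4 v2=D5 (m3)
bar 4: v0=D4 v1=C4 v2=D5 (P8)
bar 5: v0=C4 v1=C5 v2=G4 (P5)
bar 6: v0=B3 v1=G4 v2=F4 (TT)
bar 7: v0=F3 v1=D4 v2=F4 (P8)
bar 8: v0=G3 v1=G4 v2=B4 (M3)
  R5 @ bar0.0: opens on M3
  R4 @ bar1.0: B3/F4 TT untreated
  R7 @ bar1.0: B4->F4 leap 6st
  R3 @ bar2.0: F5 above E5
  R4 @ bar2.0: C4/F5 P4 untreated
  R7 @ bar2.0: D4->F5 leap 15st
  R7 @ bar2.0: F4->E5 leap 11st
  R3 @ bar2.1: F5 above E5
  R3 @ bar2.2: F5 above E5
  R3 @ bar2.3: F5 above E5
  R2 @ bar3.0: F5/E5 m2 -> D4/D5 P8 similar
  R7 @ bar3.0: F5->D4 leap 15st
  R3 @ bar4.0: D4 above C4
  R4 @ bar4.0: D4/C4 M2 untreated
  R3 @ bar4.1: D4 above C4
  R3 @ bar4.2: D4 above C4
  R3 @ bar4.3: D4 above C4
  R2 @ bar5.0: D4/D5 P8 -> C4/G4 P5 similar
  R3 @ bar5.0: C5 above G4
  R3 @ bar5.1: C5 above G4
  R3 @ bar5.2: C5 above G4
  R3 @ bar5.3: C5 above G4
  R3 @ bar6.0: G4 above F4
  R4 @ bar6.0: B3/F4 TT untreated
  R3 @ bar6.1: G4 above F4
  R3 @ bar6.2: G4 above F4
  R3 @ bar6.3: G4 above F4
  R7 @ bar7.0: B3->F3 leap 6st
  R8 @ bar7.0: penult P8 not 3rd/6th
  R2 @ bar8.0: F3/D4 M6 -> G3/G4 P8 similar
  R7 @ bar8.0: F4->B4 leap 6st
  R6 @ bar8.3: closes on M3

No (32 violations)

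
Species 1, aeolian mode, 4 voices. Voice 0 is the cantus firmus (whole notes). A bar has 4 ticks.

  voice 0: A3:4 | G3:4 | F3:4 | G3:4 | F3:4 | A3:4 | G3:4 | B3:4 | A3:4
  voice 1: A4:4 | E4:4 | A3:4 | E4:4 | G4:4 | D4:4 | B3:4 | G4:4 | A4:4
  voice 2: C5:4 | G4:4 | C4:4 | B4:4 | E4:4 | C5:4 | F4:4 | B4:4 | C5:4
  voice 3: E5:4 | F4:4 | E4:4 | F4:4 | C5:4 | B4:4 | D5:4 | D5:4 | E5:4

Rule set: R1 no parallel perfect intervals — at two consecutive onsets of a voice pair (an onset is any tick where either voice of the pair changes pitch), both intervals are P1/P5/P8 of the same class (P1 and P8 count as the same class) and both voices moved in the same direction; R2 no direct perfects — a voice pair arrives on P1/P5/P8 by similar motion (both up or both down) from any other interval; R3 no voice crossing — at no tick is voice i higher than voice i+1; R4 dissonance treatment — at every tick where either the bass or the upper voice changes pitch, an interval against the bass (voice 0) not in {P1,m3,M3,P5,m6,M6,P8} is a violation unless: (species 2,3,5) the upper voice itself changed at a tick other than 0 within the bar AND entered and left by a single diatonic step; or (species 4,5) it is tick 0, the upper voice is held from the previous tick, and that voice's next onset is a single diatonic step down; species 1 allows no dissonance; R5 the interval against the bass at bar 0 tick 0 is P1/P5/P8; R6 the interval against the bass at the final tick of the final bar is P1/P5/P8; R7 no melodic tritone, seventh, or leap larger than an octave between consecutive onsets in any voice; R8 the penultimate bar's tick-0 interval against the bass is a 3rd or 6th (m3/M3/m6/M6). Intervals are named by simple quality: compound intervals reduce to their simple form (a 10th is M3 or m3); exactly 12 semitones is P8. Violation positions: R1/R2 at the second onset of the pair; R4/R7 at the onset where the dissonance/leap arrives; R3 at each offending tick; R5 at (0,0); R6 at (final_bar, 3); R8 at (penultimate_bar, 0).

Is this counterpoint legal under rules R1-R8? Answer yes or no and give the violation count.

No (36 violations)

bar 0: v0=A3 v1=A4 v2=C5 v3=E5 (P5)
bar 1: v0=G3 v1=E4 v2=G4 v3=F4 (m7)
bar 2: v0=F3 v1=A3 v2=C4 v3=E4 (M7)
bar 3: v0=G3 v1=E4 v2=B4 v3=F4 (m7)
bar 4: v0=F3 v1=G4 v2=E4 v3=C5 (P5)
bar 5: v0=A3 v1=D4 v2=C5 v3=B4 (M2)
bar 6: v0=G3 v1=B3 v2=F4 v3=D5 (P5)
bar 7: v0=B3 v1=G4 v2=B4 v3=D5 (m3)
bar 8: v0=A3 v1=A4 v2=C5 v3=E5 (P5)
  R5 @ bar0.0: opens on m3
  R2 @ bar1.0: A3/C5 m3 -> G3/G4 P8 similar
  R3 @ bar1.0: G4 above F4
  R4 @ bar1.0: G3/F4 m7 untreated
  R7 @ bar1.0: E5->F4 leap 11st
  R3 @ bar1.1: G4 above F4
  R3 @ bar1.2: G4 above F4
  R3 @ bar1.3: G4 above F4
  R2 @ bar2.0: G3/G4 P8 -> F3/C4 P5 similar
  R2 @ bar2.0: E4/F4 m2 -> A3/E4 P5 similar
  R4 @ bar2.0: F3/E4 M7 untreated
  R2 @ bar3.0: A3/C4 m3 -> E4/B4 P5 similar
  R3 @ bar3.0: B4 above F4
  R4 @ bar3.0: G3/F4 m7 untreated
  R7 @ bar3.0: C4->B4 leap 11st
  R3 @ bar3.1: B4 above F4
  R3 @ bar3.2: B4 above F4
  R3 @ bar3.3: B4 above F4
  R3 @ bar4.0: G4 above E4
  R4 @ bar4.0: F3/G4 M2 untreated
  R4 @ bar4.0: F3/E4 M7 untreated
  R3 @ bar4.1: G4 above E4
  R3 @ bar4.2: G4 above E4
  R3 @ bar4.3: G4 above E4
  R3 @ bar5.0: C5 above B4
  R4 @ bar5.0: A3/D4 P4 untreated
  R4 @ bar5.0: A3/B4 M2 untreated
  R3 @ bar5.1: C5 above B4
  R3 @ bar5.2: C5 above B4
  R3 @ bar5.3: C5 above B4
  R4 @ bar6.0: G3/F4 m7 untreated
  R2 @ bar7.0: G3/F4 m7 -> B3/B4 P8 similar
  R7 @ bar7.0: F4->B4 leap 6st
  R8 @ bar7.0: penult P8 not 3rd/6th
  R1 @ bar8.0: G4/D5 P5 -> A4/E5 P5 similar
  R6 @ bar8.3: closes on m3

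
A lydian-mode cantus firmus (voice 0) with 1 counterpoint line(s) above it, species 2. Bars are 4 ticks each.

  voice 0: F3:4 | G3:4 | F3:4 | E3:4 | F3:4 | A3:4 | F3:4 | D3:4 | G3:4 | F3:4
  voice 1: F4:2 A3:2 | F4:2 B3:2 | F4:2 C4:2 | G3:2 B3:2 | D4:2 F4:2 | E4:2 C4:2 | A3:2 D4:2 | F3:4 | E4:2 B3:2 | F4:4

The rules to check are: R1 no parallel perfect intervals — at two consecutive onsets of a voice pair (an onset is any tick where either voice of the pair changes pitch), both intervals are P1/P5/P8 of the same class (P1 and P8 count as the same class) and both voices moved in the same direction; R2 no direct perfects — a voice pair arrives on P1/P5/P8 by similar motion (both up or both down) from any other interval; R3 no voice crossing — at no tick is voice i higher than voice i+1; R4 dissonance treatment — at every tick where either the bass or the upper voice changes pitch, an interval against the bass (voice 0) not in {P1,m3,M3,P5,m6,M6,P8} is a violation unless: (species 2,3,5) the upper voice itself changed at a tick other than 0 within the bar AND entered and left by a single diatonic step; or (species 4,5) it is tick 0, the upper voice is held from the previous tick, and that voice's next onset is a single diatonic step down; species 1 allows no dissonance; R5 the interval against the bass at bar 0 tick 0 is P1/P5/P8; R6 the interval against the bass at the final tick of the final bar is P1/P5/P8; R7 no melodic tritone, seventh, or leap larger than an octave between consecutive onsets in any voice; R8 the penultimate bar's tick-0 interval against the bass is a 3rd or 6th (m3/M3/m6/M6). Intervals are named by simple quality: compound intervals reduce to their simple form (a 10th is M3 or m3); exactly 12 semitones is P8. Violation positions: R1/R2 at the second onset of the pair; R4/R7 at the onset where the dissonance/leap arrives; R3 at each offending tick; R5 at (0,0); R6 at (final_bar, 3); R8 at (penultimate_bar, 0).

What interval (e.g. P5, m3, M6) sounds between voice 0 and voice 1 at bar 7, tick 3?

voice 0=D3 voice 1=F3 -> m3

m3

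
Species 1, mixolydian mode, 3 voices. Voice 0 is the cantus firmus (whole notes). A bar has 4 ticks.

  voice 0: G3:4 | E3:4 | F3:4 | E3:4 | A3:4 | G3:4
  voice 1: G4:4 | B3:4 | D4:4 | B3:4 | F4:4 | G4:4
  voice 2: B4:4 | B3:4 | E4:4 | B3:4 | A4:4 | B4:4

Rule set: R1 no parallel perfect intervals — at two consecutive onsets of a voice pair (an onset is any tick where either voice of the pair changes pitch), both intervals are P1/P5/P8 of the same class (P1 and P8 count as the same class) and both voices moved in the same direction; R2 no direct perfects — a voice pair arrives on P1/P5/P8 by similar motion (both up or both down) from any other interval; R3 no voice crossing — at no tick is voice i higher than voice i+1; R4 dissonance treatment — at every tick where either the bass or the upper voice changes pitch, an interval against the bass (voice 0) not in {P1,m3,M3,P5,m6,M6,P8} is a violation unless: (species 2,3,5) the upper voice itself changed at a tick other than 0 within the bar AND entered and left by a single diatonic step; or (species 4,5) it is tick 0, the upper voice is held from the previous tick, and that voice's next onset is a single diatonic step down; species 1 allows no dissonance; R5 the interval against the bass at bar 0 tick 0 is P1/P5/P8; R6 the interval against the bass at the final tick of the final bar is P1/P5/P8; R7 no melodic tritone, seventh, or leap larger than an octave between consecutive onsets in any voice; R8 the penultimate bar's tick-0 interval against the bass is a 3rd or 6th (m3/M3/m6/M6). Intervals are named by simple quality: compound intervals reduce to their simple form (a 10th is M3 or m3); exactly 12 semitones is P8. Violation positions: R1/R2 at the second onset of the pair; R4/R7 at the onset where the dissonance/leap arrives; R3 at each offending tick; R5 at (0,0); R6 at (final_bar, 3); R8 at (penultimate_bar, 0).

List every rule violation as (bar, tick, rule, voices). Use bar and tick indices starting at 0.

(0, 0, R5, (0, 2))
(1, 0, R2, (0, 1))
(1, 0, R2, (0, 2))
(1, 0, R2, (1, 2))
(2, 0, R4, (0, 2))
(3, 0, R2, (0, 1))
(3, 0, R2, (0, 2))
(3, 0, R2, (1, 2))
(4, 0, R2, (0, 2))
(4, 0, R7, (1,))
(4, 0, R7, (2,))
(4, 0, R8, (0, 2))
(5, 3, R6, (0, 2))

bar 0: v0=G3 v1=G4 v2=B4 downbeat M3
bar 1: v0=E3 v1=B3 v2=B3 downbeat P5
bar 2: v0=F3 v1=D4 v2=E4 downbeat M7
bar 3: v0=E3 v1=B3 v2=B3 downbeat P5
bar 4: v0=A3 v1=F4 v2=A4 downbeat P8
bar 5: v0=G3 v1=G4 v2=B4 downbeat M3
  -> R5 @ bar 0 tick 0 v(0, 2): opens on M3
  -> R2 @ bar 1 tick 0 v(0, 1): G3/G4 P8 -> E3/B3 P5 similar
  -> R2 @ bar 1 tick 0 v(0, 2): G3/B4 M3 -> E3/B3 P5 similar
  -> R2 @ bar 1 tick 0 v(1, 2): G4/B4 M3 -> B3/B3 P1 similar
  -> R4 @ bar 2 tick 0 v(0, 2): F3/E4 M7 untreated
  -> R2 @ bar 3 tick 0 v(0, 1): F3/D4 M6 -> E3/B3 P5 similar
  -> R2 @ bar 3 tick 0 v(0, 2): F3/E4 M7 -> E3/B3 P5 similar
  -> R2 @ bar 3 tick 0 v(1, 2): D4/E4 M2 -> B3/B3 P1 similar
  -> R2 @ bar 4 tick 0 v(0, 2): E3/B3 P5 -> A3/A4 P8 similar
  -> R7 @ bar 4 tick 0 v(1,): B3->F4 leap 6st
  -> R7 @ bar 4 tick 0 v(2,): B3->A4 leap 10st
  -> R8 @ bar 4 tick 0 v(0, 2): penult P8 not 3rd/6th
  -> R6 @ bar 5 tick 3 v(0, 2): closes on M3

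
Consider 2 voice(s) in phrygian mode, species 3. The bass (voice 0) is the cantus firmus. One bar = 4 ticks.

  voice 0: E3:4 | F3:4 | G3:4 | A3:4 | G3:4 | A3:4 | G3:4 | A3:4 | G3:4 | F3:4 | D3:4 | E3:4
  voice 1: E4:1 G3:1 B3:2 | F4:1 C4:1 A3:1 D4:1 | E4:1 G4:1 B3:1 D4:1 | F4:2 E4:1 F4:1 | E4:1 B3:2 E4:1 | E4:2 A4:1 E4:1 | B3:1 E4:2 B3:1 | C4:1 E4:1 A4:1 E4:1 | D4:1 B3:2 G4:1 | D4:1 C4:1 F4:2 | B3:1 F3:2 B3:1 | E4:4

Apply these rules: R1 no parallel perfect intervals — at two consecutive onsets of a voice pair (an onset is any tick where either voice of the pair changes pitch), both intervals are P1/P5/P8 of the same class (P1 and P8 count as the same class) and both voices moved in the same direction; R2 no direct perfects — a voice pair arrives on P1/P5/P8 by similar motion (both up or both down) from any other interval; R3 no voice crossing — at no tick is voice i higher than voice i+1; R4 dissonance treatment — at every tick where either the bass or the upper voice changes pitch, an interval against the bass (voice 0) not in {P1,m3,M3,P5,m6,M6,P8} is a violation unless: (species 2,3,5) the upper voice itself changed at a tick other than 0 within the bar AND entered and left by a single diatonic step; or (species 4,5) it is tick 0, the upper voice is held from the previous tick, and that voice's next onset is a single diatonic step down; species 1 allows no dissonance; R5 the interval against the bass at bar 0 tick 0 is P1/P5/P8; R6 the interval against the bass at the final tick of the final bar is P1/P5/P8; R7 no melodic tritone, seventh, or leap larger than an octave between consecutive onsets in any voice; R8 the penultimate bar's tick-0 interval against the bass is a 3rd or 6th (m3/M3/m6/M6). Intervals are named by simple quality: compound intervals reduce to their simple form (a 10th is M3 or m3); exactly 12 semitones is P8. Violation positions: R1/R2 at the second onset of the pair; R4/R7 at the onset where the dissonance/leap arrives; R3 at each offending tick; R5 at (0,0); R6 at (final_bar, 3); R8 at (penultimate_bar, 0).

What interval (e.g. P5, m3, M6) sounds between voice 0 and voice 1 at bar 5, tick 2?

P8

voice 0=A3 voice 1=A4 -> P8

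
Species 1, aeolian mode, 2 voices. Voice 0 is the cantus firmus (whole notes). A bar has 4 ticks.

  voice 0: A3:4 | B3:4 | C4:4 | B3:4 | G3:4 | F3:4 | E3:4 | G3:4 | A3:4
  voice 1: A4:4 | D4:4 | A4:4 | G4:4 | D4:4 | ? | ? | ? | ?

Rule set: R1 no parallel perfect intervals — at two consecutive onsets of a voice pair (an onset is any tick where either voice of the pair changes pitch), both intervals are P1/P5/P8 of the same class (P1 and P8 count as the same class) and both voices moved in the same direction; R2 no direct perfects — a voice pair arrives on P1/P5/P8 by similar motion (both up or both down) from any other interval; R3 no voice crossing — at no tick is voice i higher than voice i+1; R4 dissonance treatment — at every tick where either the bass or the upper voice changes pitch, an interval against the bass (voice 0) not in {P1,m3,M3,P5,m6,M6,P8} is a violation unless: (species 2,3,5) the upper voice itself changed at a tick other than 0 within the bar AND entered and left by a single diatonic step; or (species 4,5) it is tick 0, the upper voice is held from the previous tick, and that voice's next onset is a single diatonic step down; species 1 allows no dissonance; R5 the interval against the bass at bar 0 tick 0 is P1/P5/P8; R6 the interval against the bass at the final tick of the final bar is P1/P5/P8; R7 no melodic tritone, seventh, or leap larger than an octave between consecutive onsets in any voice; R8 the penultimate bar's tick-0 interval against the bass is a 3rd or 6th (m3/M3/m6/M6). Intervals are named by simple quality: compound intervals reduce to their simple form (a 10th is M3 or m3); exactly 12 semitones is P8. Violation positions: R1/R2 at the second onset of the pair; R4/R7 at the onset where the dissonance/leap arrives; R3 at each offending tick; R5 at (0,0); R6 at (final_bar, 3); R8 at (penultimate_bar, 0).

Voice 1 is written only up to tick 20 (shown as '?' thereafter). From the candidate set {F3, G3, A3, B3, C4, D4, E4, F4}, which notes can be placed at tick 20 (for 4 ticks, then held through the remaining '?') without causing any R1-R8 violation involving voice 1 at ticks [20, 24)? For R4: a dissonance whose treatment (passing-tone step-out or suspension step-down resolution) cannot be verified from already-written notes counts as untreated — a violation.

F3: violates R2
G3: violates R4
A3: legal
B3: violates R4
C4: violates R1
D4: legal
E4: violates R4
F4: legal

{A3, D4, F4}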